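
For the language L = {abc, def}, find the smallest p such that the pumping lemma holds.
p = 4

For a finite language L, the pumping lemma holds vacuously if p > max|s| for s ∈ L.

The longest string in L = {abc, def} has length 3.
If p = 4, then no string s ∈ L has |s| ≥ p, so the condition is vacuously true.

The minimum pumping length is p = 4.

Why no smaller p works: for any p ≤ 3, the longest string s ∈ L has |s| = 3 ≥ p, so it would
have to be pumpable; but pumping up (i = 2, 3, ...) produces ever longer strings, which cannot all lie in the
finite language L. So the pumping property fails for every p ≤ 3.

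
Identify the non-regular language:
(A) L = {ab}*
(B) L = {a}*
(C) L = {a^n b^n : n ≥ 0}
(C) {a^n b^n : n ≥ 0}

(C) L = {a^n b^n : n ≥ 0} is NOT regular.

The pumping lemma can be used to prove this:
After pumping, the number of a's and b's become unequal

The other languages are regular because they can be recognized by finite automata.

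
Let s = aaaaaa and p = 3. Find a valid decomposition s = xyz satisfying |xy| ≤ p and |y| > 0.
x = '', y = 'aaa', z = 'aaa'

For s = aaaaaa and p = 3, one valid decomposition is:
- x = '' (length 0)
- y = 'aaa' (length 3)
- z = 'aaa' (length 3)

Verification:
- xyz = '' + 'aaa' + 'aaa' = aaaaaa ✓
- |xy| = 3 ≤ 3 ✓
- |y| = 3 > 0 ✓

All pumping lemma constraints are satisfied.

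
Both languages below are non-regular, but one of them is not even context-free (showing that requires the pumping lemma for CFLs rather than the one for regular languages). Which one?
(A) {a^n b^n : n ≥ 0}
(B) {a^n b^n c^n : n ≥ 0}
(B) {a^n b^n c^n : n ≥ 0}

(B) {a^n b^n c^n : n ≥ 0} requires the CFL pumping lemma.

- {a^n b^n : n ≥ 0} is context-free (but not regular)
  • Can be shown non-regular with the regular pumping lemma
  • After pumping, the number of a's and b's become unequal

- {a^n b^n c^n : n ≥ 0} is NOT context-free
  • Requires the CFL pumping lemma to prove
  • Cannot maintain three equal counts simultaneously

The CFL pumping lemma is "stronger" in that it can prove non-membership
in the larger class of context-free languages.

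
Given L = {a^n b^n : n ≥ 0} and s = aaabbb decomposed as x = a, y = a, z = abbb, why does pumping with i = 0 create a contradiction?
xy⁰z = aabbb ∉ L

Pumping with i = 0 replaces y = a by y⁰ = ε:
- Original: s = xyz = aaabbb; aaabbb = a^3 b^3 has equal counts (3 = 3), so it is in L
- Pumped: xy⁰z = a · ε · abbb = aabbb
- aabbb has 2 a's and 3 b's; 2 ≠ 3, so it is not in L

The pumping lemma would require xy⁰z ∈ L, so this decomposition yields a contradiction.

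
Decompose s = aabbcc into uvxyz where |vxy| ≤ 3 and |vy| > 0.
u='aa', v='b', x='b', y='c', z='c'

For s = aabbcc with pumping length p = 3:

One valid decomposition:
- u = 'aa'
- v = 'b'
- x = 'b'
- y = 'c'
- z = 'c'

Verification:
- uvxyz = 'aa' + 'b' + 'b' + 'c' + 'c' = aabbcc ✓
- |vxy| = |'bbc'| = 3 ≤ 3 ✓
- |vy| = |'bc'| = 2 > 0 ✓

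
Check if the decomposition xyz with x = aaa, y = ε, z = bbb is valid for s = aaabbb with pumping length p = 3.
Violated: |y| > 0

The decomposition x = aaa, y = ε, z = bbb for s = aaabbb with p = 3
violates the constraint: |y| > 0

|y| = 0, but the pumping lemma requires |y| > 0 (y must be non-empty).

Pumping lemma constraints:
1. xyz = s (decomposition is valid)
2. |xy| ≤ p
3. |y| > 0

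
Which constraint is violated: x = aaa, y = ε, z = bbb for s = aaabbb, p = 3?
Violated: |y| > 0

The decomposition x = aaa, y = ε, z = bbb for s = aaabbb with p = 3
violates the constraint: |y| > 0

|y| = 0, but the pumping lemma requires |y| > 0 (y must be non-empty).

Pumping lemma constraints:
1. xyz = s (decomposition is valid)
2. |xy| ≤ p
3. |y| > 0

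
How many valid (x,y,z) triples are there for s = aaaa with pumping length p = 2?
3

For s = 'aaaa' with pumping length p = 2:

Constraints: |xy| ≤ 2, |y| > 0

Valid decompositions (|xy| ≤ p, |y| ≥ 1):
  • x='', y='a', z='aaa'
  • x='a', y='a', z='aa'
  • x='', y='aa', z='aa'

Total count: 3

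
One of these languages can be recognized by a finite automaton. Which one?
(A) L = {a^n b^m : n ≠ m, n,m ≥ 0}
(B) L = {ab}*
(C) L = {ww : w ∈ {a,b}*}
(B) {ab}*

(B) L = {ab}* is regular.

This can be recognized by a finite automaton (DFA/NFA).
Regular expressions like {ab}* define regular languages.

The other choices are not regular:
- {ww : w ∈ {a,b}*}: After pumping, the two halves no longer match
- {a^n b^m : n ≠ m, n,m ≥ 0}: After pumping a's, we can make n = m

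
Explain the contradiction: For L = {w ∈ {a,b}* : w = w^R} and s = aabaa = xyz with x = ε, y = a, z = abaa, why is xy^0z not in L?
xy⁰z = abaa ∉ L

Pumping with i = 0 replaces y = a by y⁰ = ε:
- Original: s = xyz = aabaa; aabaa reversed is aabaa, the same string, so it is a palindrome and is in L
- Pumped: xy⁰z = ε · ε · abaa = abaa
- abaa reversed is aaba ≠ abaa, so it is not a palindrome and is not in L

The pumping lemma would require xy⁰z ∈ L, so this decomposition yields a contradiction.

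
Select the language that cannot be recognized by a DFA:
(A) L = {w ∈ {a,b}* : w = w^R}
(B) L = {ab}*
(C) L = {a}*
(A) {w ∈ {a,b}* : w = w^R}

(A) L = {w ∈ {a,b}* : w = w^R} is NOT regular.

The pumping lemma can be used to prove this:
After pumping, the string is no longer symmetric

The other languages are regular because they can be recognized by finite automata.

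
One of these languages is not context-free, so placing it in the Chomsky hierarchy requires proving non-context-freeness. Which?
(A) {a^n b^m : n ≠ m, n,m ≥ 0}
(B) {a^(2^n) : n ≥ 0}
(B) {a^(2^n) : n ≥ 0}

(B) {a^(2^n) : n ≥ 0} requires the CFL pumping lemma.

- {a^n b^m : n ≠ m, n,m ≥ 0} is context-free (but not regular)
  • Can be shown non-regular with the regular pumping lemma
  • After pumping a's, we can make n = m

- {a^(2^n) : n ≥ 0} is NOT context-free
  • Requires the CFL pumping lemma to prove
  • Gaps between powers of 2 grow exponentially

The CFL pumping lemma is "stronger" in that it can prove non-membership
in the larger class of context-free languages.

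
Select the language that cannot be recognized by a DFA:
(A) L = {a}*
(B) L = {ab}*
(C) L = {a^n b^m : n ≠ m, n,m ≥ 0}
(C) {a^n b^m : n ≠ m, n,m ≥ 0}

(C) L = {a^n b^m : n ≠ m, n,m ≥ 0} is NOT regular.

The pumping lemma can be used to prove this:
After pumping a's, we can make n = m

The other languages are regular because they can be recognized by finite automata.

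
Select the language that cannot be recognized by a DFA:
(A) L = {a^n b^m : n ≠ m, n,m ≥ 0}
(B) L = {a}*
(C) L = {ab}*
(A) {a^n b^m : n ≠ m, n,m ≥ 0}

(A) L = {a^n b^m : n ≠ m, n,m ≥ 0} is NOT regular.

The pumping lemma can be used to prove this:
After pumping a's, we can make n = m

The other languages are regular because they can be recognized by finite automata.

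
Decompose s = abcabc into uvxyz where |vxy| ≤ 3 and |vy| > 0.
u='ab', v='c', x='a', y='b', z='c'

For s = abcabc with pumping length p = 3:

One valid decomposition:
- u = 'ab'
- v = 'c'
- x = 'a'
- y = 'b'
- z = 'c'

Verification:
- uvxyz = 'ab' + 'c' + 'a' + 'b' + 'c' = abcabc ✓
- |vxy| = |'cab'| = 3 ≤ 3 ✓
- |vy| = |'cb'| = 2 > 0 ✓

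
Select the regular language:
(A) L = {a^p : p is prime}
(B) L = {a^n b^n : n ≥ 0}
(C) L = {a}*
(C) {a}*

(C) L = {a}* is regular.

This can be recognized by a finite automaton (DFA/NFA).
Regular expressions like {a}* define regular languages.

The other choices are not regular:
- {a^p : p is prime}: After pumping, the length becomes composite
- {a^n b^n : n ≥ 0}: After pumping, the number of a's and b's become unequal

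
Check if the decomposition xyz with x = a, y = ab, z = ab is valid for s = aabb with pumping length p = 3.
Violated: xyz = s

The decomposition x = a, y = ab, z = ab for s = aabb with p = 3
violates the constraint: xyz = s

xyz = 'a' + 'ab' + 'ab' = 'aabab' ≠ 'aabb' = s. The decomposition doesn't reconstruct s.

Pumping lemma constraints:
1. xyz = s (decomposition is valid)
2. |xy| ≤ p
3. |y| > 0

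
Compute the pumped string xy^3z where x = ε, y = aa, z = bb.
aaaaaabb

Given x = '', y = 'aa', z = 'bb' and i = 3:

xy^3z = x + y·y·...·y (3 times) + z
       = '' + 'aa'^3 + 'bb'
       = '' + 'aaaaaa' + 'bb'
       = 'aaaaaabb'

The pumped string is 'aaaaaabb' with length 8.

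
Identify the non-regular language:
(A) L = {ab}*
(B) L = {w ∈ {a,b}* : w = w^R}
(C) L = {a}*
(B) {w ∈ {a,b}* : w = w^R}

(B) L = {w ∈ {a,b}* : w = w^R} is NOT regular.

The pumping lemma can be used to prove this:
After pumping, the string is no longer symmetric

The other languages are regular because they can be recognized by finite automata.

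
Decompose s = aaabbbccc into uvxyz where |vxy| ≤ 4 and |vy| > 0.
u='aa', v='a', x='bb', y='b', z='ccc'

For s = aaabbbccc with pumping length p = 4:

One valid decomposition:
- u = 'aa'
- v = 'a'
- x = 'bb'
- y = 'b'
- z = 'ccc'

Verification:
- uvxyz = 'aa' + 'a' + 'bb' + 'b' + 'ccc' = aaabbbccc ✓
- |vxy| = |'abbb'| = 4 ≤ 4 ✓
- |vy| = |'ab'| = 2 > 0 ✓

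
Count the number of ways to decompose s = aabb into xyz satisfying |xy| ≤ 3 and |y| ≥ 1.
6

For s = 'aabb' with pumping length p = 3:

Constraints: |xy| ≤ 3, |y| > 0

Valid decompositions (|xy| ≤ p, |y| ≥ 1):
  • x='', y='a', z='abb'
  • x='a', y='a', z='bb'
  • x='', y='aa', z='bb'
  • x='aa', y='b', z='b'
  • x='a', y='ab', z='b'
  • x='', y='aab', z='b'

Total count: 6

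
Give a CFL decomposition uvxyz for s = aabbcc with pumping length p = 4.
u='a', v='a', x='bb', y='c', z='c'

For s = aabbcc with pumping length p = 4:

One valid decomposition:
- u = 'a'
- v = 'a'
- x = 'bb'
- y = 'c'
- z = 'c'

Verification:
- uvxyz = 'a' + 'a' + 'bb' + 'c' + 'c' = aabbcc ✓
- |vxy| = |'abbc'| = 4 ≤ 4 ✓
- |vy| = |'ac'| = 2 > 0 ✓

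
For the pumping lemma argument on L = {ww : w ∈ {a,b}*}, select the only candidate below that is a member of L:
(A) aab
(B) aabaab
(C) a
(B) aabaab

The pumping lemma is applied to a string s that lies in L, so first check membership of each option:
- (A) aab has odd length 3, so it cannot be written as ww and is not in L ✗
- (B) aabaab splits into halves aab · aab, which are equal, so it is in L (w = aab) ✓
- (C) a has odd length 1, so it cannot be written as ww and is not in L ✗

Only (B) aabaab is in L, so it is the only candidate that could play the role of s.
(In a complete proof one picks s in terms of the pumping length p so that |s| ≥ p is guaranteed; a fixed string like aabaab illustrates the shape of such an s.)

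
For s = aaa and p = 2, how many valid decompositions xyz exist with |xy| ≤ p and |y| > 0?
3

For s = 'aaa' with pumping length p = 2:

Constraints: |xy| ≤ 2, |y| > 0

Valid decompositions (|xy| ≤ p, |y| ≥ 1):
  • x='', y='a', z='aa'
  • x='a', y='a', z='a'
  • x='', y='aa', z='a'

Total count: 3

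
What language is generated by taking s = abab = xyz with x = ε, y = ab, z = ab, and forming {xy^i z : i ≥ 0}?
{xy^i z : i ≥ 0} = {(ab)^(i+1) : i ≥ 0} = {ab, abab, ababab, ...}

With x = ε, y = ab, z = ab: Pumping 'ab' gives strings of alternating a's and b's.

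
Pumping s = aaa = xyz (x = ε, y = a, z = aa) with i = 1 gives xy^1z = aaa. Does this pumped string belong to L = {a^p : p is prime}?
Yes

xy¹z = ε · a · aa = aaa.
aaa has length 3, which is prime, so it is in L.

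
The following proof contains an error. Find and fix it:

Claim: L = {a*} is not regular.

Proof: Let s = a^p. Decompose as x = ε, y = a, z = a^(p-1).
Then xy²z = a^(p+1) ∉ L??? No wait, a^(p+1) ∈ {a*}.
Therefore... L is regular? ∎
Error: The proof attempts to show a*  is not regular, but a* IS regular!

Correction: a* is a regular language (recognized by a simple DFA with one accepting state and self-loop on 'a'). The pumping lemma can only prove non-regularity, not regularity. For regular languages, pumping always works.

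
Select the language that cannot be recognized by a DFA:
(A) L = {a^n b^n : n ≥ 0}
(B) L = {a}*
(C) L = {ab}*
(A) {a^n b^n : n ≥ 0}

(A) L = {a^n b^n : n ≥ 0} is NOT regular.

The pumping lemma can be used to prove this:
After pumping, the number of a's and b's become unequal

The other languages are regular because they can be recognized by finite automata.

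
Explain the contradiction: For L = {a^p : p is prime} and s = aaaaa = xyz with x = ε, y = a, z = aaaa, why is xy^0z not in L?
xy⁰z = aaaa ∉ L

Pumping with i = 0 replaces y = a by y⁰ = ε:
- Original: s = xyz = aaaaa; aaaaa has length 5, which is prime, so it is in L
- Pumped: xy⁰z = ε · ε · aaaa = aaaa
- aaaa has length 4 = 2 × 2, which is not prime, so it is not in L

The pumping lemma would require xy⁰z ∈ L, so this decomposition yields a contradiction.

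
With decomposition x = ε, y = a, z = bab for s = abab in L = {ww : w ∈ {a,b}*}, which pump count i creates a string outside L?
i = 3

xy³z = ε · aaa · bab = aaabab; aaabab has length 6; its halves are aaa and bab, which differ, so it is not in L.
(Other choices also work, e.g. i = 0, 2; only i = 1 is guaranteed to stay in L since xy¹z = s.)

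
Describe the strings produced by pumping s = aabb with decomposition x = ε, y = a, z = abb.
{xy^i z : i ≥ 0} = {a^(i+1) b^2 : i ≥ 0} = {abb, aabb, aaabb, ...}

With x = ε, y = a, z = abb: Starting with aabb and pumping the first 'a' (z = abb keeps the second 'a'), we get strings with i+1 a's followed by 2 b's for i = 0, 1, 2, ...; note bb is not produced because z always contributes one a.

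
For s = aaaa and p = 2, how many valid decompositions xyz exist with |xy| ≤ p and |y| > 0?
3

For s = 'aaaa' with pumping length p = 2:

Constraints: |xy| ≤ 2, |y| > 0

Valid decompositions (|xy| ≤ p, |y| ≥ 1):
  • x='', y='a', z='aaa'
  • x='a', y='a', z='aa'
  • x='', y='aa', z='aa'

Total count: 3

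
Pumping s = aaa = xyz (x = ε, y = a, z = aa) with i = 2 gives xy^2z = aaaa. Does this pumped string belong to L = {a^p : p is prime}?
No

xy²z = ε · aa · aa = aaaa.
aaaa has length 4 = 2 × 2, which is not prime, so it is not in L.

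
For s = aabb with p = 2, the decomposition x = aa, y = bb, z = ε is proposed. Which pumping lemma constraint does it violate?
Violated: |xy| ≤ p

The decomposition x = aa, y = bb, z = ε for s = aabb with p = 2
violates the constraint: |xy| ≤ p

|xy| = |aabb| = 4 > 2 = p. The decomposition puts too many characters in xy.

Pumping lemma constraints:
1. xyz = s (decomposition is valid)
2. |xy| ≤ p
3. |y| > 0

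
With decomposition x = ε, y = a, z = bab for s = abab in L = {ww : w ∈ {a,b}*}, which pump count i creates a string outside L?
i = 3

xy³z = ε · aaa · bab = aaabab; aaabab has length 6; its halves are aaa and bab, which differ, so it is not in L.
(Other choices also work, e.g. i = 0, 2; only i = 1 is guaranteed to stay in L since xy¹z = s.)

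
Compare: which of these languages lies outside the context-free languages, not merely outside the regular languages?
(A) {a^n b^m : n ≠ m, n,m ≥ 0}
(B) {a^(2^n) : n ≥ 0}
(B) {a^(2^n) : n ≥ 0}

(B) {a^(2^n) : n ≥ 0} requires the CFL pumping lemma.

- {a^n b^m : n ≠ m, n,m ≥ 0} is context-free (but not regular)
  • Can be shown non-regular with the regular pumping lemma
  • After pumping a's, we can make n = m

- {a^(2^n) : n ≥ 0} is NOT context-free
  • Requires the CFL pumping lemma to prove
  • Gaps between powers of 2 grow exponentially

The CFL pumping lemma is "stronger" in that it can prove non-membership
in the larger class of context-free languages.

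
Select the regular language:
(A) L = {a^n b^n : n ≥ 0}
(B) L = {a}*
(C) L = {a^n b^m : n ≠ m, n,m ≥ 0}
(B) {a}*

(B) L = {a}* is regular.

This can be recognized by a finite automaton (DFA/NFA).
Regular expressions like {a}* define regular languages.

The other choices are not regular:
- {a^n b^m : n ≠ m, n,m ≥ 0}: After pumping a's, we can make n = m
- {a^n b^n : n ≥ 0}: After pumping, the number of a's and b's become unequal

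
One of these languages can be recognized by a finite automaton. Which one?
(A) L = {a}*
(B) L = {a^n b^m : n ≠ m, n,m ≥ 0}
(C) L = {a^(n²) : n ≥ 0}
(A) {a}*

(A) L = {a}* is regular.

This can be recognized by a finite automaton (DFA/NFA).
Regular expressions like {a}* define regular languages.

The other choices are not regular:
- {a^(n²) : n ≥ 0}: After pumping, length is no longer a perfect square
- {a^n b^m : n ≠ m, n,m ≥ 0}: After pumping a's, we can make n = m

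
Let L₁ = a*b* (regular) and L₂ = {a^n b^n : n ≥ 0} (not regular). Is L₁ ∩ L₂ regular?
No — L₁ ∩ L₂ is not regular.

Every string a^n b^n already lies in a*b*, so L₁ ∩ L₂ = {a^n b^n : n ≥ 0} = L₂ itself, which is the standard non-regular language (pump s = a^p b^p).

Note that the bare facts "L₁ regular, L₂ non-regular" do not settle the question by themselves: the closure of regular languages under ∪, ∩, complement and difference applies only when BOTH operands are regular. With a non-regular operand the result can come out regular or non-regular depending on the specific languages, so one has to work out L₁ ∩ L₂ for this particular pair, as above.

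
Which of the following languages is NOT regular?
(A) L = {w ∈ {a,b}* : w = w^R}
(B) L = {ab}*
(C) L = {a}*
(A) {w ∈ {a,b}* : w = w^R}

(A) L = {w ∈ {a,b}* : w = w^R} is NOT regular.

The pumping lemma can be used to prove this:
After pumping, the string is no longer symmetric

The other languages are regular because they can be recognized by finite automata.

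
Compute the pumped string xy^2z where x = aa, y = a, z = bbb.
aaaabbb

Given x = 'aa', y = 'a', z = 'bbb' and i = 2:

xy^2z = x + y·y·...·y (2 times) + z
       = 'aa' + 'a'^2 + 'bbb'
       = 'aa' + 'aa' + 'bbb'
       = 'aaaabbb'

The pumped string is 'aaaabbb' with length 7.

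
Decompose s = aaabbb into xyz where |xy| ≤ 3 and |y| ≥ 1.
x = '', y = 'a', z = 'aabbb'

For s = aaabbb and p = 3, one valid decomposition is:
- x = '' (length 0)
- y = 'a' (length 1)
- z = 'aabbb' (length 5)

Verification:
- xyz = '' + 'a' + 'aabbb' = aaabbb ✓
- |xy| = 1 ≤ 3 ✓
- |y| = 1 > 0 ✓

All pumping lemma constraints are satisfied.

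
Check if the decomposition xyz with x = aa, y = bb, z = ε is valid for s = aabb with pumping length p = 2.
Violated: |xy| ≤ p

The decomposition x = aa, y = bb, z = ε for s = aabb with p = 2
violates the constraint: |xy| ≤ p

|xy| = |aabb| = 4 > 2 = p. The decomposition puts too many characters in xy.

Pumping lemma constraints:
1. xyz = s (decomposition is valid)
2. |xy| ≤ p
3. |y| > 0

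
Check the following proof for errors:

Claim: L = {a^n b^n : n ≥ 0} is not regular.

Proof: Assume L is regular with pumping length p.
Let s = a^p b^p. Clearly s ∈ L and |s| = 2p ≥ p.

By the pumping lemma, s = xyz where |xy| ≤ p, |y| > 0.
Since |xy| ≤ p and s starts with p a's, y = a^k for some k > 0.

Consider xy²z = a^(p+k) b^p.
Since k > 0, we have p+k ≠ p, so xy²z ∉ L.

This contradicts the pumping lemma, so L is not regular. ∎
The proof is correct.

This proof is valid because:
1. The string s = a^p b^p is correctly in L
2. The decomposition analysis is correct: y must consist only of a's
3. The contradiction is valid: pumping increases a's but not b's
4. The conclusion follows logically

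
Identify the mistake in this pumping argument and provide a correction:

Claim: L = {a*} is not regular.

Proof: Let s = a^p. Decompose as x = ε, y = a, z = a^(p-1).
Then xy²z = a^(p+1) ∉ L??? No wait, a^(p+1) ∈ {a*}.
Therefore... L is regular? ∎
Error: The proof attempts to show a*  is not regular, but a* IS regular!

Correction: a* is a regular language (recognized by a simple DFA with one accepting state and self-loop on 'a'). The pumping lemma can only prove non-regularity, not regularity. For regular languages, pumping always works.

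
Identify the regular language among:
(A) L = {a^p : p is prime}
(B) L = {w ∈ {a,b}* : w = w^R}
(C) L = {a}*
(C) {a}*

(C) L = {a}* is regular.

This can be recognized by a finite automaton (DFA/NFA).
Regular expressions like {a}* define regular languages.

The other choices are not regular:
- {w ∈ {a,b}* : w = w^R}: After pumping, the string is no longer symmetric
- {a^p : p is prime}: After pumping, the length becomes composite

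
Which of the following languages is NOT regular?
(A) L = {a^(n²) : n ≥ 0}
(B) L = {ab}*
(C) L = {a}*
(A) {a^(n²) : n ≥ 0}

(A) L = {a^(n²) : n ≥ 0} is NOT regular.

The pumping lemma can be used to prove this:
After pumping, length is no longer a perfect square

The other languages are regular because they can be recognized by finite automata.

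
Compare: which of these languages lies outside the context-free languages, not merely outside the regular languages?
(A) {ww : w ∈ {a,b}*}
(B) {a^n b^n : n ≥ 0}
(A) {ww : w ∈ {a,b}*}

(A) {ww : w ∈ {a,b}*} requires the CFL pumping lemma.

- {a^n b^n : n ≥ 0} is context-free (but not regular)
  • Can be shown non-regular with the regular pumping lemma
  • After pumping, the number of a's and b's become unequal

- {ww : w ∈ {a,b}*} is NOT context-free
  • Requires the CFL pumping lemma to prove
  • Even a PDA cannot compare two arbitrary halves symbol by symbol; CFL pumping on a^p b^p a^p b^p fails

The CFL pumping lemma is "stronger" in that it can prove non-membership
in the larger class of context-free languages.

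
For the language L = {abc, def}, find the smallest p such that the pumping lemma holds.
p = 4

For a finite language L, the pumping lemma holds vacuously if p > max|s| for s ∈ L.

The longest string in L = {abc, def} has length 3.
If p = 4, then no string s ∈ L has |s| ≥ p, so the condition is vacuously true.

The minimum pumping length is p = 4.

Why no smaller p works: for any p ≤ 3, the longest string s ∈ L has |s| = 3 ≥ p, so it would
have to be pumpable; but pumping up (i = 2, 3, ...) produces ever longer strings, which cannot all lie in the
finite language L. So the pumping property fails for every p ≤ 3.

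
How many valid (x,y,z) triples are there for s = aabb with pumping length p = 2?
3

For s = 'aabb' with pumping length p = 2:

Constraints: |xy| ≤ 2, |y| > 0

Valid decompositions (|xy| ≤ p, |y| ≥ 1):
  • x='', y='a', z='abb'
  • x='a', y='a', z='bb'
  • x='', y='aa', z='bb'

Total count: 3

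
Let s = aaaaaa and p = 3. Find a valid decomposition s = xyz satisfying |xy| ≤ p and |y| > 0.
x = '', y = 'aaa', z = 'aaa'

For s = aaaaaa and p = 3, one valid decomposition is:
- x = '' (length 0)
- y = 'aaa' (length 3)
- z = 'aaa' (length 3)

Verification:
- xyz = '' + 'aaa' + 'aaa' = aaaaaa ✓
- |xy| = 3 ≤ 3 ✓
- |y| = 3 > 0 ✓

All pumping lemma constraints are satisfied.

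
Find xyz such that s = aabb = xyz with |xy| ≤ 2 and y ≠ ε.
x = '', y = 'aa', z = 'bb'

For s = aabb and p = 2, one valid decomposition is:
- x = '' (length 0)
- y = 'aa' (length 2)
- z = 'bb' (length 2)

Verification:
- xyz = '' + 'aa' + 'bb' = aabb ✓
- |xy| = 2 ≤ 2 ✓
- |y| = 2 > 0 ✓

All pumping lemma constraints are satisfied.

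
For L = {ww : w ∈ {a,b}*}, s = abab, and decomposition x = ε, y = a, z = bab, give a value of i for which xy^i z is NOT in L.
i = 2

xy²z = ε · aa · bab = aabab; aabab has odd length 5, so it cannot be written as ww and is not in L.
(Other choices also work, e.g. i = 0, 3; only i = 1 is guaranteed to stay in L since xy¹z = s.)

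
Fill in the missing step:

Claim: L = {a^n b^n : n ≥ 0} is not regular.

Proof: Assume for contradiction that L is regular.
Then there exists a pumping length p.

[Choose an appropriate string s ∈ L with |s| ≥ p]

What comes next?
s = a^p b^p

This string is in L (has equal a's and b's) and has length 2p ≥ p.
Any decomposition xyz with |xy| ≤ p means y consists only of a's,
so pumping will unbalance the counts.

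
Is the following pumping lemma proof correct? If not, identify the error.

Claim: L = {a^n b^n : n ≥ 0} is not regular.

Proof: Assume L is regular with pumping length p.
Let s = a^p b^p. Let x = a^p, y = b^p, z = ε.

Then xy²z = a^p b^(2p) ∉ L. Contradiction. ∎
The proof is INCORRECT.

Error: The decomposition violates |xy| ≤ p.
With x = a^p and y = b^p, we have |xy| = 2p > p.
The pumping lemma requires |xy| ≤ p, so y must be within the first p characters.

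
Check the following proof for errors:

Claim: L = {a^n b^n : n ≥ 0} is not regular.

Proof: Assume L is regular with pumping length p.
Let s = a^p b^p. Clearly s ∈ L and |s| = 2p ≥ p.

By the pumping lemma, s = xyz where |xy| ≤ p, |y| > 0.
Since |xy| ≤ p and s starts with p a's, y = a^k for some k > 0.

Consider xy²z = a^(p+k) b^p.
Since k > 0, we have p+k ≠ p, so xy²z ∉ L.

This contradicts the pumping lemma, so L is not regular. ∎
The proof is correct.

This proof is valid because:
1. The string s = a^p b^p is correctly in L
2. The decomposition analysis is correct: y must consist only of a's
3. The contradiction is valid: pumping increases a's but not b's
4. The conclusion follows logically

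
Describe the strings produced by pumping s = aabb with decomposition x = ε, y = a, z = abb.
{xy^i z : i ≥ 0} = {a^(i+1) b^2 : i ≥ 0} = {abb, aabb, aaabb, ...}

With x = ε, y = a, z = abb: Starting with aabb and pumping the first 'a' (z = abb keeps the second 'a'), we get strings with i+1 a's followed by 2 b's for i = 0, 1, 2, ...; note bb is not produced because z always contributes one a.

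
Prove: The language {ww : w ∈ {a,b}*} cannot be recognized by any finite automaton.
Assume for contradiction that L is regular, and let p ≥ 1 be the pumping length given by the pumping lemma.
Choose s = a^p b a^p b. Then s ∈ L (take w = a^p b) and |s| = 2p + 2 ≥ p.
By the pumping lemma, s = xyz for some x, y, z with |xy| ≤ p, |y| ≥ 1, and xy^i z ∈ L for every i ≥ 0.
Since |xy| ≤ p and the first p symbols of s are all a's, y = a^k for some k with 1 ≤ k ≤ p.

Take i = 2: t = xy²z = a^(p + k) b a^p b.
Suppose t = uu for some string u. The string t contains exactly two b's and ends in b, so u contains exactly one b and ends in b; hence u = a^j b for some j, and uu = a^j b a^j b. Comparing with t = a^(p + k) b a^p b forces j = p + k (first block) and j = p (second block), which is impossible since k ≥ 1. So t ∉ L.

This contradicts the pumping lemma, which requires xy^i z ∈ L for all i ≥ 0.
Hence L = {ww : w ∈ {a,b}*} is not regular. ∎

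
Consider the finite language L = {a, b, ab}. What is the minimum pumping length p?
p = 3

For a finite language L, the pumping lemma holds vacuously if p > max|s| for s ∈ L.

The longest string in L = {a, b, ab} has length 2.
If p = 3, then no string s ∈ L has |s| ≥ p, so the condition is vacuously true.

The minimum pumping length is p = 3.

Why no smaller p works: for any p ≤ 2, the longest string s ∈ L has |s| = 2 ≥ p, so it would
have to be pumpable; but pumping up (i = 2, 3, ...) produces ever longer strings, which cannot all lie in the
finite language L. So the pumping property fails for every p ≤ 2.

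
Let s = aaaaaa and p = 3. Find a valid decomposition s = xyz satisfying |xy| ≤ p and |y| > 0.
x = '', y = 'aaa', z = 'aaa'

For s = aaaaaa and p = 3, one valid decomposition is:
- x = '' (length 0)
- y = 'aaa' (length 3)
- z = 'aaa' (length 3)

Verification:
- xyz = '' + 'aaa' + 'aaa' = aaaaaa ✓
- |xy| = 3 ≤ 3 ✓
- |y| = 3 > 0 ✓

All pumping lemma constraints are satisfied.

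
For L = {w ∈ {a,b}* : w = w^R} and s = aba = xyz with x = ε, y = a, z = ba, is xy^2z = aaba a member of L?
No

xy²z = ε · aa · ba = aaba.
aaba reversed is abaa ≠ aaba, so it is not a palindrome and is not in L.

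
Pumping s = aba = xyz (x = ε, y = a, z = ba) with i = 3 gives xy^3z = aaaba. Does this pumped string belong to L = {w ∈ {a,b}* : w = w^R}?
No

xy³z = ε · aaa · ba = aaaba.
aaaba reversed is abaaa ≠ aaaba, so it is not a palindrome and is not in L.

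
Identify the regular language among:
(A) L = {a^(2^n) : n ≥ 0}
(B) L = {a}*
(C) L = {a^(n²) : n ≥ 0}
(B) {a}*

(B) L = {a}* is regular.

This can be recognized by a finite automaton (DFA/NFA).
Regular expressions like {a}* define regular languages.

The other choices are not regular:
- {a^(n²) : n ≥ 0}: After pumping, length is no longer a perfect square
- {a^(2^n) : n ≥ 0}: After pumping, length is no longer a power of 2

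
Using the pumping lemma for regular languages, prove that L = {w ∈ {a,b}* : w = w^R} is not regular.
Assume for contradiction that L is regular, and let p ≥ 1 be the pumping length given by the pumping lemma.
Choose s = a^p b a^p. Then s ∈ L (it reads the same in both directions) and |s| = 2p + 1 ≥ p.
By the pumping lemma, s = xyz for some x, y, z with |xy| ≤ p, |y| ≥ 1, and xy^i z ∈ L for every i ≥ 0.
Since |xy| ≤ p and the first p symbols of s are all a's, y = a^k for some k with 1 ≤ k ≤ p.

Take i = 0: xy⁰z = a^(p − k) b a^p.
Its reversal is a^p b a^(p − k). These differ because the block of a's before the unique b has length p − k in one and p in the other, and p − k ≠ p since k ≥ 1. So xy⁰z is not a palindrome, i.e. xy⁰z ∉ L.

This contradicts the pumping lemma, which requires xy^i z ∈ L for all i ≥ 0.
Hence L = {w ∈ {a,b}* : w = w^R} is not regular. ∎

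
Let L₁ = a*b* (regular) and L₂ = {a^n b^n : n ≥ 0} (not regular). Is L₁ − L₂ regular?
No — L₁ − L₂ is not regular.

a*b* − {a^n b^n} = {a^n b^m : n ≠ m}. If this were regular, then its complement intersected with a*b*, namely {a^n b^n : n ≥ 0}, would be regular too (closure under complement and intersection) — contradiction. So L₁ − L₂ is not regular.

Note that the bare facts "L₁ regular, L₂ non-regular" do not settle the question by themselves: the closure of regular languages under ∪, ∩, complement and difference applies only when BOTH operands are regular. With a non-regular operand the result can come out regular or non-regular depending on the specific languages, so one has to work out L₁ − L₂ for this particular pair, as above.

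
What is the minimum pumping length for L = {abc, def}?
p = 4

For a finite language L, the pumping lemma holds vacuously if p > max|s| for s ∈ L.

The longest string in L = {abc, def} has length 3.
If p = 4, then no string s ∈ L has |s| ≥ p, so the condition is vacuously true.

The minimum pumping length is p = 4.

Why no smaller p works: for any p ≤ 3, the longest string s ∈ L has |s| = 3 ≥ p, so it would
have to be pumpable; but pumping up (i = 2, 3, ...) produces ever longer strings, which cannot all lie in the
finite language L. So the pumping property fails for every p ≤ 3.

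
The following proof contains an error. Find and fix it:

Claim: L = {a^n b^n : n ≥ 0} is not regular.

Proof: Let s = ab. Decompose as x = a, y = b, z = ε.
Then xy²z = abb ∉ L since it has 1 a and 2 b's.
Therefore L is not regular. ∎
Error: The string s = ab might be shorter than the pumping length p.

Correction: Choose s = a^p b^p to ensure |s| ≥ p. Also, the decomposition is wrong: with |xy| ≤ p, y cannot include b's when s starts with p a's.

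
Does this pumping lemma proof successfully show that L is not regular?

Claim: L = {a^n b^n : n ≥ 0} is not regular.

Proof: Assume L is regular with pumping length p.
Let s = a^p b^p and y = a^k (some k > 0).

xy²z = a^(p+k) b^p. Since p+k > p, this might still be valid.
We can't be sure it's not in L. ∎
The proof is INCORRECT.

Error: The conclusion is wrong.
xy²z = a^(p+k) b^p is definitely NOT in L because the number of a's (p+k) ≠ number of b's (p).
The proof incorrectly doubts what is actually a valid contradiction.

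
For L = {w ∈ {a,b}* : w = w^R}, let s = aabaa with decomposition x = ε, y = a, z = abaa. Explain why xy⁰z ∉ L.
xy⁰z = abaa ∉ L

Pumping with i = 0 replaces y = a by y⁰ = ε:
- Original: s = xyz = aabaa; aabaa reversed is aabaa, the same string, so it is a palindrome and is in L
- Pumped: xy⁰z = ε · ε · abaa = abaa
- abaa reversed is aaba ≠ abaa, so it is not a palindrome and is not in L

The pumping lemma would require xy⁰z ∈ L, so this decomposition yields a contradiction.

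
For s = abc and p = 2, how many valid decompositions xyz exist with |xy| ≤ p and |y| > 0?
3

For s = 'abc' with pumping length p = 2:

Constraints: |xy| ≤ 2, |y| > 0

Valid decompositions (|xy| ≤ p, |y| ≥ 1):
  • x='', y='a', z='bc'
  • x='a', y='b', z='c'
  • x='', y='ab', z='c'

Total count: 3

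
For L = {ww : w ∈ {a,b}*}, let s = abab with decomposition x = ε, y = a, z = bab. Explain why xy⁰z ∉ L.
xy⁰z = bab ∉ L

Pumping with i = 0 replaces y = a by y⁰ = ε:
- Original: s = xyz = abab; abab splits into halves ab · ab, which are equal, so it is in L (w = ab)
- Pumped: xy⁰z = ε · ε · bab = bab
- bab has odd length 3, so it cannot be written as ww and is not in L

The pumping lemma would require xy⁰z ∈ L, so this decomposition yields a contradiction.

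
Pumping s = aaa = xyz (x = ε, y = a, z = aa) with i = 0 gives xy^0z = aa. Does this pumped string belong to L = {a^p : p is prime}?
Yes

xy⁰z = ε · ε · aa = aa.
aa has length 2, which is prime, so it is in L.
(A single pumped string landing in L is not a contradiction by itself; a non-regularity proof needs some i for which xy^i z ∉ L, for every admissible decomposition.)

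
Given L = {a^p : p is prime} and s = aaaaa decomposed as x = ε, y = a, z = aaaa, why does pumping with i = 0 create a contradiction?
xy⁰z = aaaa ∉ L

Pumping with i = 0 replaces y = a by y⁰ = ε:
- Original: s = xyz = aaaaa; aaaaa has length 5, which is prime, so it is in L
- Pumped: xy⁰z = ε · ε · aaaa = aaaa
- aaaa has length 4 = 2 × 2, which is not prime, so it is not in L

The pumping lemma would require xy⁰z ∈ L, so this decomposition yields a contradiction.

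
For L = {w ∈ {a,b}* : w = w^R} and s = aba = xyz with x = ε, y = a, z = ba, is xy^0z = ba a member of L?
No

xy⁰z = ε · ε · ba = ba.
ba reversed is ab ≠ ba, so it is not a palindrome and is not in L.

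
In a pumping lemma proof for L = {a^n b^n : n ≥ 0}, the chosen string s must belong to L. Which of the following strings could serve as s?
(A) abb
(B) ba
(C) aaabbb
(C) aaabbb

The pumping lemma is applied to a string s that lies in L, so first check membership of each option:
- (A) abb has 1 a's and 2 b's; 1 ≠ 2, so it is not in L ✗
- (B) ba has an a after a b, so it is not of the form a^n b^n and is not in L ✗
- (C) aaabbb = a^3 b^3 has equal counts (3 = 3), so it is in L ✓

Only (C) aaabbb is in L, so it is the only candidate that could play the role of s.
(In a complete proof one picks s in terms of the pumping length p so that |s| ≥ p is guaranteed; a fixed string like aaabbb illustrates the shape of such an s.)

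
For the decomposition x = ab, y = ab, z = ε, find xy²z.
ababab

Given x = 'ab', y = 'ab', z = '' and i = 2:

xy^2z = x + y·y·...·y (2 times) + z
       = 'ab' + 'ab'^2 + ''
       = 'ab' + 'abab' + ''
       = 'ababab'

The pumped string is 'ababab' with length 6.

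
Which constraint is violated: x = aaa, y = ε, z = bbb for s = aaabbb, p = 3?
Violated: |y| > 0

The decomposition x = aaa, y = ε, z = bbb for s = aaabbb with p = 3
violates the constraint: |y| > 0

|y| = 0, but the pumping lemma requires |y| > 0 (y must be non-empty).

Pumping lemma constraints:
1. xyz = s (decomposition is valid)
2. |xy| ≤ p
3. |y| > 0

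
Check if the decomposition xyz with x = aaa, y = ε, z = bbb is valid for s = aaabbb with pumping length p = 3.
Violated: |y| > 0

The decomposition x = aaa, y = ε, z = bbb for s = aaabbb with p = 3
violates the constraint: |y| > 0

|y| = 0, but the pumping lemma requires |y| > 0 (y must be non-empty).

Pumping lemma constraints:
1. xyz = s (decomposition is valid)
2. |xy| ≤ p
3. |y| > 0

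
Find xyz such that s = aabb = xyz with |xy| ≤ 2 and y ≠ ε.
x = 'a', y = 'a', z = 'bb'

For s = aabb and p = 2, one valid decomposition is:
- x = 'a' (length 1)
- y = 'a' (length 1)
- z = 'bb' (length 2)

Verification:
- xyz = 'a' + 'a' + 'bb' = aabb ✓
- |xy| = 2 ≤ 2 ✓
- |y| = 1 > 0 ✓

All pumping lemma constraints are satisfied.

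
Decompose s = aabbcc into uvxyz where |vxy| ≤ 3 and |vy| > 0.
u='aa', v='b', x='b', y='c', z='c'

For s = aabbcc with pumping length p = 3:

One valid decomposition:
- u = 'aa'
- v = 'b'
- x = 'b'
- y = 'c'
- z = 'c'

Verification:
- uvxyz = 'aa' + 'b' + 'b' + 'c' + 'c' = aabbcc ✓
- |vxy| = |'bbc'| = 3 ≤ 3 ✓
- |vy| = |'bc'| = 2 > 0 ✓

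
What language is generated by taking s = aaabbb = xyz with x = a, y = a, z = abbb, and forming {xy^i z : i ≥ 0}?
{xy^i z : i ≥ 0} = {a^(2+i) b^3 : i ≥ 0} = {aabbb, aaabbb, aaaabbb, ...}

With x = a, y = a, z = abbb: Starting with aaabbb and pumping the second 'a', we get strings with 2+i a's followed by 3 b's for i = 0, 1, 2, ...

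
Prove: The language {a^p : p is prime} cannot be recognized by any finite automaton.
Assume for contradiction that L is regular, and let p ≥ 1 be the pumping length given by the pumping lemma.
Choose a prime q with q ≥ p (one exists because there are infinitely many primes) and let s = a^q. Then s ∈ L and |s| = q ≥ p.
By the pumping lemma, s = xyz for some x, y, z with |xy| ≤ p, |y| ≥ 1, and xy^i z ∈ L for every i ≥ 0.
Here y = a^k for some k with 1 ≤ k ≤ p, and xy^i z = a^(q + (i − 1)k) for every i ≥ 0.

Take i = q + 1: |xy^(q+1) z| = q + qk = q(k + 1).
Both factors satisfy q ≥ 2 and k + 1 ≥ 2, so q(k + 1) is composite, and xy^(q+1) z ∉ L.

This contradicts the pumping lemma, which requires xy^i z ∈ L for all i ≥ 0.
Hence L = {a^p : p is prime} is not regular. ∎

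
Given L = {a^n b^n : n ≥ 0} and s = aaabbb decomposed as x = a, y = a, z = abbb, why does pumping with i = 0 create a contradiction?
xy⁰z = aabbb ∉ L

Pumping with i = 0 replaces y = a by y⁰ = ε:
- Original: s = xyz = aaabbb; aaabbb = a^3 b^3 has equal counts (3 = 3), so it is in L
- Pumped: xy⁰z = a · ε · abbb = aabbb
- aabbb has 2 a's and 3 b's; 2 ≠ 3, so it is not in L

The pumping lemma would require xy⁰z ∈ L, so this decomposition yields a contradiction.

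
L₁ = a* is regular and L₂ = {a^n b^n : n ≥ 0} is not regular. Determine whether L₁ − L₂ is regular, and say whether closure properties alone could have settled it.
Yes — L₁ − L₂ is regular.

The only string of a* that lies in {a^n b^n} is ε, so L₁ − L₂ = a* − {ε} = a⁺ = aa*, which is regular.

Note that the bare facts "L₁ regular, L₂ non-regular" do not settle the question by themselves: the closure of regular languages under ∪, ∩, complement and difference applies only when BOTH operands are regular. With a non-regular operand the result can come out regular or non-regular depending on the specific languages, so one has to work out L₁ − L₂ for this particular pair, as above.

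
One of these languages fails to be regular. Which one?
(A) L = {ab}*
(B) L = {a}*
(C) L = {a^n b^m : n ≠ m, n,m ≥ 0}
(C) {a^n b^m : n ≠ m, n,m ≥ 0}

(C) L = {a^n b^m : n ≠ m, n,m ≥ 0} is NOT regular.

The pumping lemma can be used to prove this:
After pumping a's, we can make n = m

The other languages are regular because they can be recognized by finite automata.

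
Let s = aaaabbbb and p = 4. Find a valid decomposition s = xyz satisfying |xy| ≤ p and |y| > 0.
x = 'a', y = 'aaa', z = 'bbbb'

For s = aaaabbbb and p = 4, one valid decomposition is:
- x = 'a' (length 1)
- y = 'aaa' (length 3)
- z = 'bbbb' (length 4)

Verification:
- xyz = 'a' + 'aaa' + 'bbbb' = aaaabbbb ✓
- |xy| = 4 ≤ 4 ✓
- |y| = 3 > 0 ✓

All pumping lemma constraints are satisfied.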